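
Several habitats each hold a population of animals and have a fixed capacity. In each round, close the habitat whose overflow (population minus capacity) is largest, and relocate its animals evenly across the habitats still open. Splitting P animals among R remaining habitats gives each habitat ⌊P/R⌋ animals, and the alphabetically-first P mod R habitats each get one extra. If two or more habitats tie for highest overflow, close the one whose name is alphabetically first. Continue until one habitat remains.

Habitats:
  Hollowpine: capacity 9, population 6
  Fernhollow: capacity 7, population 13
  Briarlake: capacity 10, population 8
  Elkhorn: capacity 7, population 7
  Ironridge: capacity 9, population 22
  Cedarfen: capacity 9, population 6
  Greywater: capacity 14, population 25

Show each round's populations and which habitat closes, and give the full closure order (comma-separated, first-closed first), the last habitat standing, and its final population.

Round 1: Briarlake=8 Cedarfen=6 Elkhorn=7 Fernhollow=13 Greywater=25 Hollowpine=6 Ironridge=22 → close Ironridge (overflow 13)
  22÷6 = 3 each, +1 to first 4
Round 2: Briarlake=12 Cedarfen=10 Elkhorn=11 Fernhollow=17 Greywater=28 Hollowpine=9 → close Greywater (overflow 14)
  28÷5 = 5 each, +1 to first 3
Round 3: Briarlake=18 Cedarfen=16 Elkhorn=17 Fernhollow=22 Hollowpine=14 → close Fernhollow (overflow 15)
  22÷4 = 5 each, +1 to first 2
Round 4: Briarlake=24 Cedarfen=22 Elkhorn=22 Hollowpine=19 → close Elkhorn (overflow 15)
  22÷3 = 7 each, +1 to first 1
Round 5: Briarlake=32 Cedarfen=29 Hollowpine=26 → close Briarlake (overflow 22)
  32÷2 = 16 each, +1 to first 0
Round 6: Cedarfen=45 Hollowpine=42 → close Cedarfen (overflow 36)
  45÷1 = 45 each, +1 to first 0

Closure order: Ironridge, Greywater, Fernhollow, Elkhorn, Briarlake, Cedarfen
Last habitat: Hollowpine with 87 animals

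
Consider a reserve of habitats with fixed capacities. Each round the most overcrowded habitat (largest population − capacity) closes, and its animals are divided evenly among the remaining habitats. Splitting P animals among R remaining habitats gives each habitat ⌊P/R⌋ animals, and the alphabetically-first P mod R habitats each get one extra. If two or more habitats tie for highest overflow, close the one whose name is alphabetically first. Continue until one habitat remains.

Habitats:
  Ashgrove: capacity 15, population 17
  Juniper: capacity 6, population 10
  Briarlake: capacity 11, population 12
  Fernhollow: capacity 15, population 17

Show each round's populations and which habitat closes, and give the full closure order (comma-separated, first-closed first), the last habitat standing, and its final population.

Round 1: Ashgrove=17 Briarlake=12 Fernhollow=17 Juniper=10 → close Juniper (overflow 4)
  10÷3 = 3 each, +1 to first 1
Round 2: Ashgrove=21 Briarlake=15 Fernhollow=20 → close Ashgrove (overflow 6)
  21÷2 = 10 each, +1 to first 1
Round 3: Briarlake=26 Fernhollow=30 → close Briarlake (overflow 15)
  26÷1 = 26 each, +1 to first 0

Closure order: Juniper, Ashgrove, Briarlake
Last habitat: Fernhollow with 56 animals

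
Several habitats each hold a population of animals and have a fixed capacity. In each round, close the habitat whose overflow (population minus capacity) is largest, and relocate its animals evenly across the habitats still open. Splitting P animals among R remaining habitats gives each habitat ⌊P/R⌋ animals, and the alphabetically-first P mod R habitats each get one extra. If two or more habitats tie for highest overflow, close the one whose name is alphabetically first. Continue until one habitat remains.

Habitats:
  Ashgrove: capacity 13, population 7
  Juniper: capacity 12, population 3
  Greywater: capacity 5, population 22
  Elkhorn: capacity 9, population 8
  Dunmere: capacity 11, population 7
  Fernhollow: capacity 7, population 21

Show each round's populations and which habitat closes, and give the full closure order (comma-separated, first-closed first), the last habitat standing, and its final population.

Closure order: Greywater, Fernhollow, Elkhorn, Dunmere, Ashgrove
Last habitat: Juniper with 68 animals

Round 1: Ashgrove=7 Dunmere=7 Elkhorn=8 Fernhollow=21 Greywater=22 Juniper=3 → close Greywater (overflow 17)
  22÷5 = 4 each, +1 to first 2
Round 2: Ashgrove=12 Dunmere=12 Elkhorn=12 Fernhollow=25 Juniper=7 → close Fernhollow (overflow 18)
  25÷4 = 6 each, +1 to first 1
Round 3: Ashgrove=19 Dunmere=18 Elkhorn=18 Juniper=13 → close Elkhorn (overflow 9)
  18÷3 = 6 each, +1 to first 0
Round 4: Ashgrove=25 Dunmere=24 Juniper=19 → close Dunmere (overflow 13)
  24÷2 = 12 each, +1 to first 0
Round 5: Ashgrove=37 Juniper=31 → close Ashgrove (overflow 24)
  37÷1 = 37 each, +1 to first 0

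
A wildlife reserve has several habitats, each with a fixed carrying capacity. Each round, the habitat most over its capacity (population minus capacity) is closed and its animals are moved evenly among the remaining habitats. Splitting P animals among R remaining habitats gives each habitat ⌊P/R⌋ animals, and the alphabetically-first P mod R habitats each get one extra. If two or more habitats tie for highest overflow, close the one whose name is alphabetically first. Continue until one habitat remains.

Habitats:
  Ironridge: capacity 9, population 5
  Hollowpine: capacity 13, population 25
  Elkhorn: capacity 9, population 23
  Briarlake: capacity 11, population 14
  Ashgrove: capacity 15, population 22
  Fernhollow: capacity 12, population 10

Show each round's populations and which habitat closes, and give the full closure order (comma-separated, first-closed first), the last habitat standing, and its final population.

Round 1: Ashgrove=22 Briarlake=14 Elkhorn=23 Fernhollow=10 Hollowpine=25 Ironridge=5 → close Elkhorn (overflow 14)
  23÷5 = 4 each, +1 to first 3
Round 2: Ashgrove=27 Briarlake=19 Fernhollow=15 Hollowpine=29 Ironridge=9 → close Hollowpine (overflow 16)
  29÷4 = 7 each, +1 to first 1
Round 3: Ashgrove=35 Briarlake=26 Fernhollow=22 Ironridge=16 → close Ashgrove (overflow 20)
  35÷3 = 11 each, +1 to first 2
Round 4: Briarlake=38 Fernhollow=34 Ironridge=27 → close Briarlake (overflow 27)
  38÷2 = 19 each, +1 to first 0
Round 5: Fernhollow=53 Ironridge=46 → close Fernhollow (overflow 41)
  53÷1 = 53 each, +1 to first 0

Closure order: Elkhorn, Hollowpine, Ashgrove, Briarlake, Fernhollow
Last habitat: Ironridge with 99 animals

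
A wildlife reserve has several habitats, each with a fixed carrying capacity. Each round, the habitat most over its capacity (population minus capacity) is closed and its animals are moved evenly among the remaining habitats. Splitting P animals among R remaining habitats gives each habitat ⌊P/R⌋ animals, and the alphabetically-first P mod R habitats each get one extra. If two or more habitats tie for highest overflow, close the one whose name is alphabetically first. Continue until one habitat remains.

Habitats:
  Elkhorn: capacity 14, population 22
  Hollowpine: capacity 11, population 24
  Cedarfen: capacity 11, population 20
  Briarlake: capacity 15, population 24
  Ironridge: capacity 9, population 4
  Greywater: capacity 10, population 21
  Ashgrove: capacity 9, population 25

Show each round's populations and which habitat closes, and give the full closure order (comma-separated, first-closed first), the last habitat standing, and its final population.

Round 1: Ashgrove=25 Briarlake=24 Cedarfen=20 Elkhorn=22 Greywater=21 Hollowpine=24 Ironridge=4 → close Ashgrove (overflow 16)
  25÷6 = 4 each, +1 to first 1
Round 2: Briarlake=29 Cedarfen=24 Elkhorn=26 Greywater=25 Hollowpine=28 Ironridge=8 → close Hollowpine (overflow 17)
  28÷5 = 5 each, +1 to first 3
Round 3: Briarlake=35 Cedarfen=30 Elkhorn=32 Greywater=30 Ironridge=13 → close Briarlake (overflow 20)
  35÷4 = 8 each, +1 to first 3
Round 4: Cedarfen=39 Elkhorn=41 Greywater=39 Ironridge=21 → close Greywater (overflow 29)
  39÷3 = 13 each, +1 to first 0
Round 5: Cedarfen=52 Elkhorn=54 Ironridge=34 → close Cedarfen (overflow 41)
  52÷2 = 26 each, +1 to first 0
Round 6: Elkhorn=80 Ironridge=60 → close Elkhorn (overflow 66)
  80÷1 = 80 each, +1 to first 0

Closure order: Ashgrove, Hollowpine, Briarlake, Greywater, Cedarfen, Elkhorn
Last habitat: Ironridge with 140 animals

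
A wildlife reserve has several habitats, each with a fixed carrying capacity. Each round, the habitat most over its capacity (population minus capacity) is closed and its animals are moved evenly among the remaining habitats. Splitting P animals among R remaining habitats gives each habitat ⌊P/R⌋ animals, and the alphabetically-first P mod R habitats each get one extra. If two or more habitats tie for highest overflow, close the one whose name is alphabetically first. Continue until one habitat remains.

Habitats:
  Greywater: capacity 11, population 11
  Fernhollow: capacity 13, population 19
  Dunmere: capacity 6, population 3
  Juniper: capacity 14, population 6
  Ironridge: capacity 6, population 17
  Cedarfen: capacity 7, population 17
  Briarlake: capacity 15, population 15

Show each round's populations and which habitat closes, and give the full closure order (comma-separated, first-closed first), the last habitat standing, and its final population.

Round 1: Briarlake=15 Cedarfen=17 Dunmere=3 Fernhollow=19 Greywater=11 Ironridge=17 Juniper=6 → close Ironridge (overflow 11)
  17÷6 = 2 each, +1 to first 5
Round 2: Briarlake=18 Cedarfen=20 Dunmere=6 Fernhollow=22 Greywater=14 Juniper=8 → close Cedarfen (overflow 13)
  20÷5 = 4 each, +1 to first 0
Round 3: Briarlake=22 Dunmere=10 Fernhollow=26 Greywater=18 Juniper=12 → close Fernhollow (overflow 13)
  26÷4 = 6 each, +1 to first 2
Round 4: Briarlake=29 Dunmere=17 Greywater=24 Juniper=18 → close Briarlake (overflow 14)
  29÷3 = 9 each, +1 to first 2
Round 5: Dunmere=27 Greywater=34 Juniper=27 → close Greywater (overflow 23)
  34÷2 = 17 each, +1 to first 0
Round 6: Dunmere=44 Juniper=44 → close Dunmere (overflow 38)
  44÷1 = 44 each, +1 to first 0

Closure order: Ironridge, Cedarfen, Fernhollow, Briarlake, Greywater, Dunmere
Last habitat: Juniper with 88 animals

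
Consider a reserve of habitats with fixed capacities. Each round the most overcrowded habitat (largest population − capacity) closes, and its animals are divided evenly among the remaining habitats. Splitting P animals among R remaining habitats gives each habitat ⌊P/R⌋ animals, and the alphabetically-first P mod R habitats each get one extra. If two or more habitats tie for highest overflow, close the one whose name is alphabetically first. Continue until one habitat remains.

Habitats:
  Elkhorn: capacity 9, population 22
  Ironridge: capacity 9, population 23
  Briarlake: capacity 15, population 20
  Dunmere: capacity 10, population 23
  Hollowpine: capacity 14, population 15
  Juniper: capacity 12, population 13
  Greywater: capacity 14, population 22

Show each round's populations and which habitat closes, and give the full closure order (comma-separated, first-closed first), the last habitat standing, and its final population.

Closure order: Ironridge, Dunmere, Elkhorn, Greywater, Briarlake, Hollowpine
Last habitat: Juniper with 138 animals

Round 1: Briarlake=20 Dunmere=23 Elkhorn=22 Greywater=22 Hollowpine=15 Ironridge=23 Juniper=13 → close Ironridge (overflow 14)
  23÷6 = 3 each, +1 to first 5
Round 2: Briarlake=24 Dunmere=27 Elkhorn=26 Greywater=26 Hollowpine=19 Juniper=16 → close Dunmere (overflow 17)
  27÷5 = 5 each, +1 to first 2
Round 3: Briarlake=30 Elkhorn=32 Greywater=31 Hollowpine=24 Juniper=21 → close Elkhorn (overflow 23)
  32÷4 = 8 each, +1 to first 0
Round 4: Briarlake=38 Greywater=39 Hollowpine=32 Juniper=29 → close Greywater (overflow 25)
  39÷3 = 13 each, +1 to first 0
Round 5: Briarlake=51 Hollowpine=45 Juniper=42 → close Briarlake (overflow 36)
  51÷2 = 25 each, +1 to first 1
Round 6: Hollowpine=71 Juniper=67 → close Hollowpine (overflow 57)
  71÷1 = 71 each, +1 to first 0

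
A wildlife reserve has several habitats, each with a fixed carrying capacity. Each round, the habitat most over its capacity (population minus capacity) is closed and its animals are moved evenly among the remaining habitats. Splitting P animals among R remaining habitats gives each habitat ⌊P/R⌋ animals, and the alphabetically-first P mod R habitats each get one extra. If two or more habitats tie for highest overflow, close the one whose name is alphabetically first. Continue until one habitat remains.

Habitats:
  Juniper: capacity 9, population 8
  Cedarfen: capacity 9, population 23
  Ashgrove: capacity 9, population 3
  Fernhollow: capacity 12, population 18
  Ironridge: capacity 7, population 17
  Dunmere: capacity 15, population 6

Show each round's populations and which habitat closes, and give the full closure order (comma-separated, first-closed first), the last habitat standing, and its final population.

Round 1: Ashgrove=3 Cedarfen=23 Dunmere=6 Fernhollow=18 Ironridge=17 Juniper=8 → close Cedarfen (overflow 14)
  23÷5 = 4 each, +1 to first 3
Round 2: Ashgrove=8 Dunmere=11 Fernhollow=23 Ironridge=21 Juniper=12 → close Ironridge (overflow 14)
  21÷4 = 5 each, +1 to first 1
Round 3: Ashgrove=14 Dunmere=16 Fernhollow=28 Juniper=17 → close Fernhollow (overflow 16)
  28÷3 = 9 each, +1 to first 1
Round 4: Ashgrove=24 Dunmere=25 Juniper=26 → close Juniper (overflow 17)
  26÷2 = 13 each, +1 to first 0
Round 5: Ashgrove=37 Dunmere=38 → close Ashgrove (overflow 28)
  37÷1 = 37 each, +1 to first 0

Closure order: Cedarfen, Ironridge, Fernhollow, Juniper, Ashgrove
Last habitat: Dunmere with 75 animals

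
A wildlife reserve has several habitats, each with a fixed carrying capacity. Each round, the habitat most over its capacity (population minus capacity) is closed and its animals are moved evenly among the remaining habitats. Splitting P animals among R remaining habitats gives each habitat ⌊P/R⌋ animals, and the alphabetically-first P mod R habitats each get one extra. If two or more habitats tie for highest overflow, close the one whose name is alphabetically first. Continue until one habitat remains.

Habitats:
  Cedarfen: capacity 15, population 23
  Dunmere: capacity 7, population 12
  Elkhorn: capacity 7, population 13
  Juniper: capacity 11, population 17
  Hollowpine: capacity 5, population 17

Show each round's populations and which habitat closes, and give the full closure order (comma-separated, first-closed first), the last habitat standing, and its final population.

Round 1: Cedarfen=23 Dunmere=12 Elkhorn=13 Hollowpine=17 Juniper=17 → close Hollowpine (overflow 12)
  17÷4 = 4 each, +1 to first 1
Round 2: Cedarfen=28 Dunmere=16 Elkhorn=17 Juniper=21 → close Cedarfen (overflow 13)
  28÷3 = 9 each, +1 to first 1
Round 3: Dunmere=26 Elkhorn=26 Juniper=30 → close Dunmere (overflow 19)
  26÷2 = 13 each, +1 to first 0
Round 4: Elkhorn=39 Juniper=43 → close Elkhorn (overflow 32)
  39÷1 = 39 each, +1 to first 0

Closure order: Hollowpine, Cedarfen, Dunmere, Elkhorn
Last habitat: Juniper with 82 animals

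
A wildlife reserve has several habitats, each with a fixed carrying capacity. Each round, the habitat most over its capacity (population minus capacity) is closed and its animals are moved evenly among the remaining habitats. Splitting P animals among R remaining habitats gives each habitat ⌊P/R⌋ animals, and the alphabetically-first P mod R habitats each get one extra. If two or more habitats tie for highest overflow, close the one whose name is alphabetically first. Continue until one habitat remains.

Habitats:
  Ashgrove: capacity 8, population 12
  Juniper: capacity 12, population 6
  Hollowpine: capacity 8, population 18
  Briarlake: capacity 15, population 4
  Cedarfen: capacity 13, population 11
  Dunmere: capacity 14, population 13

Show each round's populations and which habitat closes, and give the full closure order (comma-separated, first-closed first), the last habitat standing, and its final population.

Round 1: Ashgrove=12 Briarlake=4 Cedarfen=11 Dunmere=13 Hollowpine=18 Juniper=6 → close Hollowpine (overflow 10)
  18÷5 = 3 each, +1 to first 3
Round 2: Ashgrove=16 Briarlake=8 Cedarfen=15 Dunmere=16 Juniper=9 → close Ashgrove (overflow 8)
  16÷4 = 4 each, +1 to first 0
Round 3: Briarlake=12 Cedarfen=19 Dunmere=20 Juniper=13 → close Cedarfen (overflow 6)
  19÷3 = 6 each, +1 to first 1
Round 4: Briarlake=19 Dunmere=26 Juniper=19 → close Dunmere (overflow 12)
  26÷2 = 13 each, +1 to first 0
Round 5: Briarlake=32 Juniper=32 → close Juniper (overflow 20)
  32÷1 = 32 each, +1 to first 0

Closure order: Hollowpine, Ashgrove, Cedarfen, Dunmere, Juniper
Last habitat: Briarlake with 64 animals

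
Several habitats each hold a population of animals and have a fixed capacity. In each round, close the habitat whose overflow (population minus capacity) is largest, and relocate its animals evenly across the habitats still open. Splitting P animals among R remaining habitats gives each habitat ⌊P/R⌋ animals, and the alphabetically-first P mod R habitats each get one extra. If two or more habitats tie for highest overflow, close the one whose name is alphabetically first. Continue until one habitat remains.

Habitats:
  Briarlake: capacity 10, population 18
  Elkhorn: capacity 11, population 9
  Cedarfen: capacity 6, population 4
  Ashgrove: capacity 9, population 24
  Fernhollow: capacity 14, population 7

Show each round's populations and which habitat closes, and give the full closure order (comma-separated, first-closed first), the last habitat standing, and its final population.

Round 1: Ashgrove=24 Briarlake=18 Cedarfen=4 Elkhorn=9 Fernhollow=7 → close Ashgrove (overflow 15)
  24÷4 = 6 each, +1 to first 0
Round 2: Briarlake=24 Cedarfen=10 Elkhorn=15 Fernhollow=13 → close Briarlake (overflow 14)
  24÷3 = 8 each, +1 to first 0
Round 3: Cedarfen=18 Elkhorn=23 Fernhollow=21 → close Cedarfen (overflow 12)
  18÷2 = 9 each, +1 to first 0
Round 4: Elkhorn=32 Fernhollow=30 → close Elkhorn (overflow 21)
  32÷1 = 32 each, +1 to first 0

Closure order: Ashgrove, Briarlake, Cedarfen, Elkhorn
Last habitat: Fernhollow with 62 animals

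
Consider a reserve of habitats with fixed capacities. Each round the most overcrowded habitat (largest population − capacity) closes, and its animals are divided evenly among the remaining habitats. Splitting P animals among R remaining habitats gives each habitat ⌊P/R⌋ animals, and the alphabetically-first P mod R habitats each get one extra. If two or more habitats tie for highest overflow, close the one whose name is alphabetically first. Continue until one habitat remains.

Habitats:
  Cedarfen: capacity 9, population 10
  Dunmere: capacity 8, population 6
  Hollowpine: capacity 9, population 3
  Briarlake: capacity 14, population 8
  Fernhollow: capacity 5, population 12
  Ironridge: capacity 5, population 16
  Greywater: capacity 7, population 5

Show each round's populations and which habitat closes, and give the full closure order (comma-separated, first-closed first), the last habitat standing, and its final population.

Round 1: Briarlake=8 Cedarfen=10 Dunmere=6 Fernhollow=12 Greywater=5 Hollowpine=3 Ironridge=16 → close Ironridge (overflow 11)
  16÷6 = 2 each, +1 to first 4
Round 2: Briarlake=11 Cedarfen=13 Dunmere=9 Fernhollow=15 Greywater=7 Hollowpine=5 → close Fernhollow (overflow 10)
  15÷5 = 3 each, +1 to first 0
Round 3: Briarlake=14 Cedarfen=16 Dunmere=12 Greywater=10 Hollowpine=8 → close Cedarfen (overflow 7)
  16÷4 = 4 each, +1 to first 0
Round 4: Briarlake=18 Dunmere=16 Greywater=14 Hollowpine=12 → close Dunmere (overflow 8)
  16÷3 = 5 each, +1 to first 1
Round 5: Briarlake=24 Greywater=19 Hollowpine=17 → close Greywater (overflow 12)
  19÷2 = 9 each, +1 to first 1
Round 6: Briarlake=34 Hollowpine=26 → close Briarlake (overflow 20)
  34÷1 = 34 each, +1 to first 0

Closure order: Ironridge, Fernhollow, Cedarfen, Dunmere, Greywater, Briarlake
Last habitat: Hollowpine with 60 animals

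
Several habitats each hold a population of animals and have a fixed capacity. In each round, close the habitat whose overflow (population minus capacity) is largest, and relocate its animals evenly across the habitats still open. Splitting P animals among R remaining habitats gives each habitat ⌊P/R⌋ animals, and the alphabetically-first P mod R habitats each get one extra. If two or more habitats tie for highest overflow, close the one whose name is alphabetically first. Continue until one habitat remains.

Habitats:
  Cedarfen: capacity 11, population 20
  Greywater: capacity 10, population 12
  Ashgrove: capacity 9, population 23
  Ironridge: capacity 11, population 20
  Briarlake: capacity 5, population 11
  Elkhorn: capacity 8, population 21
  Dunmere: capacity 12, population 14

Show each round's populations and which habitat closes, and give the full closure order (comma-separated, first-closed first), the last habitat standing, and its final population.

Closure order: Ashgrove, Elkhorn, Cedarfen, Ironridge, Briarlake, Dunmere
Last habitat: Greywater with 121 animals

Round 1: Ashgrove=23 Briarlake=11 Cedarfen=20 Dunmere=14 Elkhorn=21 Greywater=12 Ironridge=20 → close Ashgrove (overflow 14)
  23÷6 = 3 each, +1 to first 5
Round 2: Briarlake=15 Cedarfen=24 Dunmere=18 Elkhorn=25 Greywater=16 Ironridge=23 → close Elkhorn (overflow 17)
  25÷5 = 5 each, +1 to first 0
Round 3: Briarlake=20 Cedarfen=29 Dunmere=23 Greywater=21 Ironridge=28 → close Cedarfen (overflow 18)
  29÷4 = 7 each, +1 to first 1
Round 4: Briarlake=28 Dunmere=30 Greywater=28 Ironridge=35 → close Ironridge (overflow 24)
  35÷3 = 11 each, +1 to first 2
Round 5: Briarlake=40 Dunmere=42 Greywater=39 → close Briarlake (overflow 35)
  40÷2 = 20 each, +1 to first 0
Round 6: Dunmere=62 Greywater=59 → close Dunmere (overflow 50)
  62÷1 = 62 each, +1 to first 0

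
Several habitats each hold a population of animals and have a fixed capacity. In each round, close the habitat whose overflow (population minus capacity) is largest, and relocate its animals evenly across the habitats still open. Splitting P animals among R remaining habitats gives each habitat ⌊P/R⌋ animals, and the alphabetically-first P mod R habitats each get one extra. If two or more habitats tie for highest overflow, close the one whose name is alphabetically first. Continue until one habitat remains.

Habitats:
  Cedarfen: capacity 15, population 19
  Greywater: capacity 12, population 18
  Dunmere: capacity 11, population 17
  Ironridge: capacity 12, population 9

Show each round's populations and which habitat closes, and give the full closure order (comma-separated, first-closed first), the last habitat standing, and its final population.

Closure order: Dunmere, Greywater, Cedarfen
Last habitat: Ironridge with 63 animals

Round 1: Cedarfen=19 Dunmere=17 Greywater=18 Ironridge=9 → close Dunmere (overflow 6)
  17÷3 = 5 each, +1 to first 2
Round 2: Cedarfen=25 Greywater=24 Ironridge=14 → close Greywater (overflow 12)
  24÷2 = 12 each, +1 to first 0
Round 3: Cedarfen=37 Ironridge=26 → close Cedarfen (overflow 22)
  37÷1 = 37 each, +1 to first 0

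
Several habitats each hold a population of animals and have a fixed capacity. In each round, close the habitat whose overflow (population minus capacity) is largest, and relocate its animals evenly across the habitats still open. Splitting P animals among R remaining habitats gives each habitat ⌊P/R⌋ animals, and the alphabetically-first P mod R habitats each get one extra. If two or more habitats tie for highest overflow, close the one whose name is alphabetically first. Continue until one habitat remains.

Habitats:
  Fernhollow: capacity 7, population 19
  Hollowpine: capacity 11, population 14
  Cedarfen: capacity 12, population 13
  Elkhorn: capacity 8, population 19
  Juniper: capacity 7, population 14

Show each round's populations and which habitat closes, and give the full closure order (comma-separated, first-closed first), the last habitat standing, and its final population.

Round 1: Cedarfen=13 Elkhorn=19 Fernhollow=19 Hollowpine=14 Juniper=14 → close Fernhollow (overflow 12)
  19÷4 = 4 each, +1 to first 3
Round 2: Cedarfen=18 Elkhorn=24 Hollowpine=19 Juniper=18 → close Elkhorn (overflow 16)
  24÷3 = 8 each, +1 to first 0
Round 3: Cedarfen=26 Hollowpine=27 Juniper=26 → close Juniper (overflow 19)
  26÷2 = 13 each, +1 to first 0
Round 4: Cedarfen=39 Hollowpine=40 → close Hollowpine (overflow 29)
  40÷1 = 40 each, +1 to first 0

Closure order: Fernhollow, Elkhorn, Juniper, Hollowpine
Last habitat: Cedarfen with 79 animals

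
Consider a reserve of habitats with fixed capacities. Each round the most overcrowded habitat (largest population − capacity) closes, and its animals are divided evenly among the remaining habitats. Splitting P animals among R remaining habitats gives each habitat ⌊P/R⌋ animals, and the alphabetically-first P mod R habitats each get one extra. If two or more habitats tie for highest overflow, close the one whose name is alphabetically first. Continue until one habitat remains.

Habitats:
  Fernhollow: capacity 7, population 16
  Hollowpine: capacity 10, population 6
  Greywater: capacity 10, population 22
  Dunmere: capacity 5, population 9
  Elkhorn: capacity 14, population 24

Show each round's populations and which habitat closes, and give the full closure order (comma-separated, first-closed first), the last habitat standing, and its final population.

Round 1: Dunmere=9 Elkhorn=24 Fernhollow=16 Greywater=22 Hollowpine=6 → close Greywater (overflow 12)
  22÷4 = 5 each, +1 to first 2
Round 2: Dunmere=15 Elkhorn=30 Fernhollow=21 Hollowpine=11 → close Elkhorn (overflow 16)
  30÷3 = 10 each, +1 to first 0
Round 3: Dunmere=25 Fernhollow=31 Hollowpine=21 → close Fernhollow (overflow 24)
  31÷2 = 15 each, +1 to first 1
Round 4: Dunmere=41 Hollowpine=36 → close Dunmere (overflow 36)
  41÷1 = 41 each, +1 to first 0

Closure order: Greywater, Elkhorn, Fernhollow, Dunmere
Last habitat: Hollowpine with 77 animals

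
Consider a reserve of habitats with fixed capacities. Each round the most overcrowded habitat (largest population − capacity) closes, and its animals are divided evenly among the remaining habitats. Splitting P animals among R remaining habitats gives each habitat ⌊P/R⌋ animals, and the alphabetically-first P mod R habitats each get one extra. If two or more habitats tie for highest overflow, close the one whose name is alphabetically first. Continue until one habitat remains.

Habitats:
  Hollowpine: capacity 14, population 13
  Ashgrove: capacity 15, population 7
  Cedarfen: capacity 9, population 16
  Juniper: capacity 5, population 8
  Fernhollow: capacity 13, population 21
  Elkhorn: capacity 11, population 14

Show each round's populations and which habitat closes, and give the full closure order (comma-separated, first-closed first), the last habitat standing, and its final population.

Closure order: Fernhollow, Cedarfen, Elkhorn, Juniper, Hollowpine
Last habitat: Ashgrove with 79 animals

Round 1: Ashgrove=7 Cedarfen=16 Elkhorn=14 Fernhollow=21 Hollowpine=13 Juniper=8 → close Fernhollow (overflow 8)
  21÷5 = 4 each, +1 to first 1
Round 2: Ashgrove=12 Cedarfen=20 Elkhorn=18 Hollowpine=17 Juniper=12 → close Cedarfen (overflow 11)
  20÷4 = 5 each, +1 to first 0
Round 3: Ashgrove=17 Elkhorn=23 Hollowpine=22 Juniper=17 → close Elkhorn (overflow 12)
  23÷3 = 7 each, +1 to first 2
Round 4: Ashgrove=25 Hollowpine=30 Juniper=24 → close Juniper (overflow 19)
  24÷2 = 12 each, +1 to first 0
Round 5: Ashgrove=37 Hollowpine=42 → close Hollowpine (overflow 28)
  42÷1 = 42 each, +1 to first 0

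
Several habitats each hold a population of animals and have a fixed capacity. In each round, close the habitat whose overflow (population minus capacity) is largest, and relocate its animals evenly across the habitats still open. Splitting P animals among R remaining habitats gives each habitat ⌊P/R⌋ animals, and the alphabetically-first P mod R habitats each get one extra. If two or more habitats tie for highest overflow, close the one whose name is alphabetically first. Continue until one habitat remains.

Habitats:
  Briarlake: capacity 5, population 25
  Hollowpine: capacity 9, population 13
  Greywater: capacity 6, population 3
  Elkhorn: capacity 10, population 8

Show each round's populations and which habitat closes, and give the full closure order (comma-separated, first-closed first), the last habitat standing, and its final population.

Round 1: Briarlake=25 Elkhorn=8 Greywater=3 Hollowpine=13 → close Briarlake (overflow 20)
  25÷3 = 8 each, +1 to first 1
Round 2: Elkhorn=17 Greywater=11 Hollowpine=21 → close Hollowpine (overflow 12)
  21÷2 = 10 each, +1 to first 1
Round 3: Elkhorn=28 Greywater=21 → close Elkhorn (overflow 18)
  28÷1 = 28 each, +1 to first 0

Closure order: Briarlake, Hollowpine, Elkhorn
Last habitat: Greywater with 49 animals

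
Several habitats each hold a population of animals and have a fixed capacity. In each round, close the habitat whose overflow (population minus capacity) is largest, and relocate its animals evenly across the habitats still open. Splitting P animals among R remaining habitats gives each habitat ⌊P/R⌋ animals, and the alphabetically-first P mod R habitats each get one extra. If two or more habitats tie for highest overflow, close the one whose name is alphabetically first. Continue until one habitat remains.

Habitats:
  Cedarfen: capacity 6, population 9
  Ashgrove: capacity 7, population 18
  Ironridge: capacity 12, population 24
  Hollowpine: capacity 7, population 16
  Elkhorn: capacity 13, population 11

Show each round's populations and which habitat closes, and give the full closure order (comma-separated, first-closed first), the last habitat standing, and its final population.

Round 1: Ashgrove=18 Cedarfen=9 Elkhorn=11 Hollowpine=16 Ironridge=24 → close Ironridge (overflow 12)
  24÷4 = 6 each, +1 to first 0
Round 2: Ashgrove=24 Cedarfen=15 Elkhorn=17 Hollowpine=22 → close Ashgrove (overflow 17)
  24÷3 = 8 each, +1 to first 0
Round 3: Cedarfen=23 Elkhorn=25 Hollowpine=30 → close Hollowpine (overflow 23)
  30÷2 = 15 each, +1 to first 0
Round 4: Cedarfen=38 Elkhorn=40 → close Cedarfen (overflow 32)
  38÷1 = 38 each, +1 to first 0

Closure order: Ironridge, Ashgrove, Hollowpine, Cedarfen
Last habitat: Elkhorn with 78 animals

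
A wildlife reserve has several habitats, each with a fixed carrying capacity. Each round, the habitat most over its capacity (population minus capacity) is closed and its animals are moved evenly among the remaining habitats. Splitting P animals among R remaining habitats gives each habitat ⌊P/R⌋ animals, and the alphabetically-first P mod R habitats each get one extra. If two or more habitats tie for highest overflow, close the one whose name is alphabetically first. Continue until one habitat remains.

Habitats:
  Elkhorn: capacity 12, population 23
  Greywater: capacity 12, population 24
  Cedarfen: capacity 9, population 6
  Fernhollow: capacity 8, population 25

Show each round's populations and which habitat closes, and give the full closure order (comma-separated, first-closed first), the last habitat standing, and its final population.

Closure order: Fernhollow, Greywater, Elkhorn
Last habitat: Cedarfen with 78 animals

Round 1: Cedarfen=6 Elkhorn=23 Fernhollow=25 Greywater=24 → close Fernhollow (overflow 17)
  25÷3 = 8 each, +1 to first 1
Round 2: Cedarfen=15 Elkhorn=31 Greywater=32 → close Greywater (overflow 20)
  32÷2 = 16 each, +1 to first 0
Round 3: Cedarfen=31 Elkhorn=47 → close Elkhorn (overflow 35)
  47÷1 = 47 each, +1 to first 0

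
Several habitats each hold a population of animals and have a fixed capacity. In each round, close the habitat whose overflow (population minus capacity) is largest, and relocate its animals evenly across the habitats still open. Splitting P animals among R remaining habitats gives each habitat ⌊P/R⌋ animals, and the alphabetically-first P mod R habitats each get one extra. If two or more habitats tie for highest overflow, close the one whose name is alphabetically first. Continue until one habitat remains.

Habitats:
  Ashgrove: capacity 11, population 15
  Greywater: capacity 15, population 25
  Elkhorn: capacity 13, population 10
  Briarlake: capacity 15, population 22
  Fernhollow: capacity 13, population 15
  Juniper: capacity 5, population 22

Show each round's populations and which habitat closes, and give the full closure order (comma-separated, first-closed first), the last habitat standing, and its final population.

Closure order: Juniper, Greywater, Briarlake, Ashgrove, Fernhollow
Last habitat: Elkhorn with 109 animals

Round 1: Ashgrove=15 Briarlake=22 Elkhorn=10 Fernhollow=15 Greywater=25 Juniper=22 → close Juniper (overflow 17)
  22÷5 = 4 each, +1 to first 2
Round 2: Ashgrove=20 Briarlake=27 Elkhorn=14 Fernhollow=19 Greywater=29 → close Greywater (overflow 14)
  29÷4 = 7 each, +1 to first 1
Round 3: Ashgrove=28 Briarlake=34 Elkhorn=21 Fernhollow=26 → close Briarlake (overflow 19)
  34÷3 = 11 each, +1 to first 1
Round 4: Ashgrove=40 Elkhorn=32 Fernhollow=37 → close Ashgrove (overflow 29)
  40÷2 = 20 each, +1 to first 0
Round 5: Elkhorn=52 Fernhollow=57 → close Fernhollow (overflow 44)
  57÷1 = 57 each, +1 to first 0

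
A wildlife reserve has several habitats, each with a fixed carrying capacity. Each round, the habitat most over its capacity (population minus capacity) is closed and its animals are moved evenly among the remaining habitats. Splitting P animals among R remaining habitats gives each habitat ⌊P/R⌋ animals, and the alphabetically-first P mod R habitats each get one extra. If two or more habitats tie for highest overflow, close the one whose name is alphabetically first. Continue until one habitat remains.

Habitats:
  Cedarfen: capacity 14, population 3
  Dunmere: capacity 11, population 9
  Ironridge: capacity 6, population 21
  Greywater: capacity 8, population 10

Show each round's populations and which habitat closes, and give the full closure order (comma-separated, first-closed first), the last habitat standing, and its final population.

Round 1: Cedarfen=3 Dunmere=9 Greywater=10 Ironridge=21 → close Ironridge (overflow 15)
  21÷3 = 7 each, +1 to first 0
Round 2: Cedarfen=10 Dunmere=16 Greywater=17 → close Greywater (overflow 9)
  17÷2 = 8 each, +1 to first 1
Round 3: Cedarfen=19 Dunmere=24 → close Dunmere (overflow 13)
  24÷1 = 24 each, +1 to first 0

Closure order: Ironridge, Greywater, Dunmere
Last habitat: Cedarfen with 43 animals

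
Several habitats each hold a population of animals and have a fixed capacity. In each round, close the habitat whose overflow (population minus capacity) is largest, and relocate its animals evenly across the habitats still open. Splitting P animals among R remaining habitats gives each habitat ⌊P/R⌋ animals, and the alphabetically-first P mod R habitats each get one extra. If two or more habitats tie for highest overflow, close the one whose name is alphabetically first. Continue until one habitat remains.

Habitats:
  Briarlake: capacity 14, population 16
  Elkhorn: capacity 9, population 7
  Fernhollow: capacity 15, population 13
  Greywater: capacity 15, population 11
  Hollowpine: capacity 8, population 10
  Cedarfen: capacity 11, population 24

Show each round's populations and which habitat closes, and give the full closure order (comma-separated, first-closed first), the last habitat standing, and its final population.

Closure order: Cedarfen, Briarlake, Hollowpine, Elkhorn, Fernhollow
Last habitat: Greywater with 81 animals

Round 1: Briarlake=16 Cedarfen=24 Elkhorn=7 Fernhollow=13 Greywater=11 Hollowpine=10 → close Cedarfen (overflow 13)
  24÷5 = 4 each, +1 to first 4
Round 2: Briarlake=21 Elkhorn=12 Fernhollow=18 Greywater=16 Hollowpine=14 → close Briarlake (overflow 7)
  21÷4 = 5 each, +1 to first 1
Round 3: Elkhorn=18 Fernhollow=23 Greywater=21 Hollowpine=19 → close Hollowpine (overflow 11)
  19÷3 = 6 each, +1 to first 1
Round 4: Elkhorn=25 Fernhollow=29 Greywater=27 → close Elkhorn (overflow 16)
  25÷2 = 12 each, +1 to first 1
Round 5: Fernhollow=42 Greywater=39 → close Fernhollow (overflow 27)
  42÷1 = 42 each, +1 to first 0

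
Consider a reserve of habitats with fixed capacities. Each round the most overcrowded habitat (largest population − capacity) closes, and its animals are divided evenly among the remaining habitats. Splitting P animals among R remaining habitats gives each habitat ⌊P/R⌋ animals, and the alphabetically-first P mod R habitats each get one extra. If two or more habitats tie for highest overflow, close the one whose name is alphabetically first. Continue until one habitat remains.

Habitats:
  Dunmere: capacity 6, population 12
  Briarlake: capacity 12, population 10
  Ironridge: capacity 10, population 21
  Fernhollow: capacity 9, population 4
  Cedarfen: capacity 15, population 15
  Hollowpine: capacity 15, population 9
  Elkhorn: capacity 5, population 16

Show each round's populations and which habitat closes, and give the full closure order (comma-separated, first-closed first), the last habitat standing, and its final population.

Round 1: Briarlake=10 Cedarfen=15 Dunmere=12 Elkhorn=16 Fernhollow=4 Hollowpine=9 Ironridge=21 → close Elkhorn (overflow 11)
  16÷6 = 2 each, +1 to first 4
Round 2: Briarlake=13 Cedarfen=18 Dunmere=15 Fernhollow=7 Hollowpine=11 Ironridge=23 → close Ironridge (overflow 13)
  23÷5 = 4 each, +1 to first 3
Round 3: Briarlake=18 Cedarfen=23 Dunmere=20 Fernhollow=11 Hollowpine=15 → close Dunmere (overflow 14)
  20÷4 = 5 each, +1 to first 0
Round 4: Briarlake=23 Cedarfen=28 Fernhollow=16 Hollowpine=20 → close Cedarfen (overflow 13)
  28÷3 = 9 each, +1 to first 1
Round 5: Briarlake=33 Fernhollow=25 Hollowpine=29 → close Briarlake (overflow 21)
  33÷2 = 16 each, +1 to first 1
Round 6: Fernhollow=42 Hollowpine=45 → close Fernhollow (overflow 33)
  42÷1 = 42 each, +1 to first 0

Closure order: Elkhorn, Ironridge, Dunmere, Cedarfen, Briarlake, Fernhollow
Last habitat: Hollowpine with 87 animals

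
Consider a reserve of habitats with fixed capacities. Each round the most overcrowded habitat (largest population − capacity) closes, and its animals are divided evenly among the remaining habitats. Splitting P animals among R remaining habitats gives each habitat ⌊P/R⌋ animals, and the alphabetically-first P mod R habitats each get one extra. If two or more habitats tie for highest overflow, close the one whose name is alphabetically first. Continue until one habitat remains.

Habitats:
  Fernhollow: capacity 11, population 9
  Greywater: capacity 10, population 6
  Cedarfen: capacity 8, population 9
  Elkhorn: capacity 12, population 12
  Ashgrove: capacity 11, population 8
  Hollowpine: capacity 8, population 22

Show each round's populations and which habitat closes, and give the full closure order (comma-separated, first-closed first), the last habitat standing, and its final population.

Round 1: Ashgrove=8 Cedarfen=9 Elkhorn=12 Fernhollow=9 Greywater=6 Hollowpine=22 → close Hollowpine (overflow 14)
  22÷5 = 4 each, +1 to first 2
Round 2: Ashgrove=13 Cedarfen=14 Elkhorn=16 Fernhollow=13 Greywater=10 → close Cedarfen (overflow 6)
  14÷4 = 3 each, +1 to first 2
Round 3: Ashgrove=17 Elkhorn=20 Fernhollow=16 Greywater=13 → close Elkhorn (overflow 8)
  20÷3 = 6 each, +1 to first 2
Round 4: Ashgrove=24 Fernhollow=23 Greywater=19 → close Ashgrove (overflow 13)
  24÷2 = 12 each, +1 to first 0
Round 5: Fernhollow=35 Greywater=31 → close Fernhollow (overflow 24)
  35÷1 = 35 each, +1 to first 0

Closure order: Hollowpine, Cedarfen, Elkhorn, Ashgrove, Fernhollow
Last habitat: Greywater with 66 animals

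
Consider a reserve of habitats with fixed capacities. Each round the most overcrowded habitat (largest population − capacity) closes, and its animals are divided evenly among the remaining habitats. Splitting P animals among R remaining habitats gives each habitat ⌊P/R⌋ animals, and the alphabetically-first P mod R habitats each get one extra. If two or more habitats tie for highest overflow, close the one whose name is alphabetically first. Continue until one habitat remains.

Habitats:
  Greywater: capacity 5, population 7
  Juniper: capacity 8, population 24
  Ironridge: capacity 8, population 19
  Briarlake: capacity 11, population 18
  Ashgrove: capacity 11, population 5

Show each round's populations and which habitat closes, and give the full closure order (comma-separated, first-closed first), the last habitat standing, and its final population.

Closure order: Juniper, Ironridge, Briarlake, Greywater
Last habitat: Ashgrove with 73 animals

Round 1: Ashgrove=5 Briarlake=18 Greywater=7 Ironridge=19 Juniper=24 → close Juniper (overflow 16)
  24÷4 = 6 each, +1 to first 0
Round 2: Ashgrove=11 Briarlake=24 Greywater=13 Ironridge=25 → close Ironridge (overflow 17)
  25÷3 = 8 each, +1 to first 1
Round 3: Ashgrove=20 Briarlake=32 Greywater=21 → close Briarlake (overflow 21)
  32÷2 = 16 each, +1 to first 0
Round 4: Ashgrove=36 Greywater=37 → close Greywater (overflow 32)
  37÷1 = 37 each, +1 to first 0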